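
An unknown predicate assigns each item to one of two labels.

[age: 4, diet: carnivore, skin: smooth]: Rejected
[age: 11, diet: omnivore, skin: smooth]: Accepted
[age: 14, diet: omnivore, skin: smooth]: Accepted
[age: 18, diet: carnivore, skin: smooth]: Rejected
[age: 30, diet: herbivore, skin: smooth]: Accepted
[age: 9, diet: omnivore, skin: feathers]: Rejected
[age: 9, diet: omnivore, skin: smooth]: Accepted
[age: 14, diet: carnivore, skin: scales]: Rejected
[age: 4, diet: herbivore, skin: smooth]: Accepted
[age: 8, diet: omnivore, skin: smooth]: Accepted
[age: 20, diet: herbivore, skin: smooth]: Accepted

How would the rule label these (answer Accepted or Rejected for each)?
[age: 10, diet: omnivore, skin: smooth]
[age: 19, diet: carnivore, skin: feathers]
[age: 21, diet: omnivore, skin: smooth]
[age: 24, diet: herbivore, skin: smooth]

One predicate separates the groups cleanly: skin is smooth AND diet is not carnivore.

Accepted, Rejected, Accepted, Accepted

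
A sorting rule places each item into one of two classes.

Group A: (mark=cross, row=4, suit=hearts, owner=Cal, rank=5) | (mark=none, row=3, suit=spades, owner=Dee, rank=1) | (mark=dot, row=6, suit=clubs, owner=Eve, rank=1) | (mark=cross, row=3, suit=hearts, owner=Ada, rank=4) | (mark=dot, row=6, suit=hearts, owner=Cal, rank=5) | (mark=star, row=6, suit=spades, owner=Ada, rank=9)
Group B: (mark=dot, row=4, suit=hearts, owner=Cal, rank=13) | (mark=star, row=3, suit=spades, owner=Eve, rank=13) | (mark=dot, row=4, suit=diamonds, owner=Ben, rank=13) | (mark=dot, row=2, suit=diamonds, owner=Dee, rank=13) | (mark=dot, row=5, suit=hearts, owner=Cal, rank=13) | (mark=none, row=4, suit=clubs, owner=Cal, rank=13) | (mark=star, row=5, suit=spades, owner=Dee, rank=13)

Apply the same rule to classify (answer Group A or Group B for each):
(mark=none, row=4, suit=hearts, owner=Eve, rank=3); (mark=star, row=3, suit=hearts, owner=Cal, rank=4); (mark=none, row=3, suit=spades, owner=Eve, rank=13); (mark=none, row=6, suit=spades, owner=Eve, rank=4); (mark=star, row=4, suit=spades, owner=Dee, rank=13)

One predicate separates the groups cleanly: rank ≤ 9.
(mark=none, row=4, suit=hearts, owner=Eve, rank=3): rank = 3 — satisfies this, so Group A. (mark=star, row=3, suit=hearts, owner=Cal, rank=4): rank = 4 — satisfies this, so Group A. (mark=none, row=3, suit=spades, owner=Eve, rank=13): rank = 13 — doesn't qualify, so Group B. (mark=none, row=6, suit=spades, owner=Eve, rank=4): rank = 4 — satisfies this, so Group A. (mark=star, row=4, suit=spades, owner=Dee, rank=13): rank = 13 — doesn't qualify, so Group B.

Group A, Group A, Group B, Group A, Group B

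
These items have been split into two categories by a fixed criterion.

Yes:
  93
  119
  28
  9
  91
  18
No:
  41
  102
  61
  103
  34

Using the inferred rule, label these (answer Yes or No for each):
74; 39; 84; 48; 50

Yes, Yes, Yes, Yes, No

A rule that fits every label: digit sum ≥ 8 — true of each 'Yes' example, false of each 'No' one.
74 — digit sum 7+4 = 11, hence Yes.
39 — digit sum 3+9 = 12, hence Yes.
84 — digit sum 8+4 = 12, hence Yes.
48 — digit sum 4+8 = 12, hence Yes.
50 — digit sum 5+0 = 5, hence No.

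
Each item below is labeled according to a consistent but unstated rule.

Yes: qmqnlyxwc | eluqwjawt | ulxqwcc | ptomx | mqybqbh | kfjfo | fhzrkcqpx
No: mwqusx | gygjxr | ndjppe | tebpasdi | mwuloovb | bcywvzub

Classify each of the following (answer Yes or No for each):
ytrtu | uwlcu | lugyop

The rule appears to be: odd length.
ytrtu → length 5 → Yes. uwlcu → length 5 → Yes. lugyop → length 6 → No.

Yes, Yes, No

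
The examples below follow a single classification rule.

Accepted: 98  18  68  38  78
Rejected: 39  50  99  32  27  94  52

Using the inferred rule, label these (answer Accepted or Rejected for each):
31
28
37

Rejected, Accepted, Rejected

The simplest hypothesis consistent with all the labels is: ends in digit 8.
Rejected: 31, since last digit 1.
Accepted: 28, since last digit 8.
Rejected: 37, since last digit 7.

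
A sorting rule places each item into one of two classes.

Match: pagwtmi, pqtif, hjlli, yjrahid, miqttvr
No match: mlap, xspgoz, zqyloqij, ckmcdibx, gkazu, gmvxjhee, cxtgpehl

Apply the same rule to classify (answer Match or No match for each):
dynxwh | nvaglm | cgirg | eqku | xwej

No match, No match, Match, No match, No match

A rule that fits every label: odd length AND contains 'i' — true of each 'Match' example, false of each 'No match' one.
No match: dynxwh, since length 6, no 'i'.
No match: nvaglm, since length 6, no 'i'.
Match: cgirg, since length 5, has 'i'.
No match: eqku, since length 4, no 'i'.
No match: xwej, since length 4, no 'i'.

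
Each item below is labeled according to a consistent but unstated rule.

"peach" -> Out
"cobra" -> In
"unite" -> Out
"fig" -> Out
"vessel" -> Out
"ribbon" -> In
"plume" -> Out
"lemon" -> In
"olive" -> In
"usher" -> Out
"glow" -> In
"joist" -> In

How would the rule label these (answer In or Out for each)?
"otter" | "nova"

In, In

The rule appears to be: contains 'o'.
"otter": In (has 'o'). "nova": In (has 'o').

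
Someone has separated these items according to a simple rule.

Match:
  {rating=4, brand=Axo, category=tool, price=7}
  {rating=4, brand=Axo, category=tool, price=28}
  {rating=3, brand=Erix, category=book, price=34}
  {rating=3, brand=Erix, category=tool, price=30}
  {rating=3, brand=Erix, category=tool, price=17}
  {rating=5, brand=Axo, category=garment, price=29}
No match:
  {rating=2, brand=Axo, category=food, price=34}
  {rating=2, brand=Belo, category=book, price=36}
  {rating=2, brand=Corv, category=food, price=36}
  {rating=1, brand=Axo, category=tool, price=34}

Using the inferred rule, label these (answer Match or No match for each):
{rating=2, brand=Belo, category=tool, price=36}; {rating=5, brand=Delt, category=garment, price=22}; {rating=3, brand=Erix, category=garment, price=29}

All 'Match' examples share one property — rating ≥ 3 — and every 'No match' example lacks it.
{rating=2, brand=Belo, category=tool, price=36} → rating = 2 → No match.
{rating=5, brand=Delt, category=garment, price=22} → rating = 5 → Match.
{rating=3, brand=Erix, category=garment, price=29} → rating = 3 → Match.

No match, Match, Match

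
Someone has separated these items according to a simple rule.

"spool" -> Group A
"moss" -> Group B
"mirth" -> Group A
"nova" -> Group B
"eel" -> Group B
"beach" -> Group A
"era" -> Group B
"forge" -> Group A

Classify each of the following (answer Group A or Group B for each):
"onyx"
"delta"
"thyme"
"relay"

Group B, Group A, Group A, Group A

All 'Group A' examples share one property — length 5 — and every 'Group B' example lacks it.
"onyx": length 4 — does not satisfy this, so Group B. "delta": length 5 — passes, so Group A. "thyme": length 5 — passes, so Group A. "relay": length 5 — passes, so Group A.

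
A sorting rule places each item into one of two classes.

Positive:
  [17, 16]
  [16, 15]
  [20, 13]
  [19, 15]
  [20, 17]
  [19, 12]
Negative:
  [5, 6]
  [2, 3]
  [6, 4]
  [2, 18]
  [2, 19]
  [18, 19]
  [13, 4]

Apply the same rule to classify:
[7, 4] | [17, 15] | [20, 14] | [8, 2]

The rule appears to be: first > second AND sum ≥ 20.
[7, 4]: 7 > 4, 7+4 = 11 — doesn't qualify, so Negative. [17, 15]: 17 > 15, 17+15 = 32 — passes, so Positive. [20, 14]: 20 > 14, 20+14 = 34 — passes, so Positive. [8, 2]: 8 > 2, 8+2 = 10 — doesn't qualify, so Negative.

Negative, Positive, Positive, Negative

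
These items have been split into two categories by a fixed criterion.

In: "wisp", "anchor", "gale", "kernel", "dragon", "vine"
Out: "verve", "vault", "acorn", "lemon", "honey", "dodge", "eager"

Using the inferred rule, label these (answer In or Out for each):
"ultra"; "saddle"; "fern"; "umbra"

Out, In, In, Out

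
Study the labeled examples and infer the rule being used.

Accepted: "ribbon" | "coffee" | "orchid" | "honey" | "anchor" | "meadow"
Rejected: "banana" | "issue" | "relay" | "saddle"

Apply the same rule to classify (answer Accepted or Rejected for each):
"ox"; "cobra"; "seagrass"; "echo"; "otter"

Accepted, Accepted, Rejected, Accepted, Accepted

The classifier is using: contains 'o'.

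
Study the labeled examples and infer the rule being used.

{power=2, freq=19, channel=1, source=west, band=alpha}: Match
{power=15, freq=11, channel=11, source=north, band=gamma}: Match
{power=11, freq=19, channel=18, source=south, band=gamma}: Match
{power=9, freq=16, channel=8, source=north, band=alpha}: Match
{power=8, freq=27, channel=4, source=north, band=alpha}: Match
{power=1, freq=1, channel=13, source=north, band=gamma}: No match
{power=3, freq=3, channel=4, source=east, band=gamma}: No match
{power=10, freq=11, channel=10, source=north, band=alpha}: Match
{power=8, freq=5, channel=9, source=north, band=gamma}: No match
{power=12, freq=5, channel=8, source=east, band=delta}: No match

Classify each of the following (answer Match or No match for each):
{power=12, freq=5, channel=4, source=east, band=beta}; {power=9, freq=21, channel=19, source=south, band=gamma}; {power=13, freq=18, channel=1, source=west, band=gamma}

No match, Match, Match

Every 'Match' example satisfies: freq ≥ 11. None of the 'No match' examples do.
{power=12, freq=5, channel=4, source=east, band=beta}: freq = 5 — does not pass, so No match.
{power=9, freq=21, channel=19, source=south, band=gamma}: freq = 21 — fits, so Match.
{power=13, freq=18, channel=1, source=west, band=gamma}: freq = 18 — fits, so Match.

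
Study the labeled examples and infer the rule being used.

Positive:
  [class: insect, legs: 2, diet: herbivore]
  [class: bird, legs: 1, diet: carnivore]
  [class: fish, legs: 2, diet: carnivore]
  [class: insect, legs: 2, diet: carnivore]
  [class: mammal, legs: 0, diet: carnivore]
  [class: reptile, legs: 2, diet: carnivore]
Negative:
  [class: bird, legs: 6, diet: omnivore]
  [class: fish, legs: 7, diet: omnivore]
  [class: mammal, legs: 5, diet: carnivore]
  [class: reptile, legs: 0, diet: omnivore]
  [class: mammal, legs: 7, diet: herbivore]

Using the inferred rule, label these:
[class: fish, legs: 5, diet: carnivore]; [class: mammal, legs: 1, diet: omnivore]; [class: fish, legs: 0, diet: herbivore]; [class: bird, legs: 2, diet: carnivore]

'Positive' ⟺ diet is not omnivore AND legs ≤ 2.
[class: fish, legs: 5, diet: carnivore] → diet is carnivore, legs = 5 → Negative.
[class: mammal, legs: 1, diet: omnivore] → diet is omnivore, legs = 1 → Negative.
[class: fish, legs: 0, diet: herbivore] → diet is herbivore, legs = 0 → Positive.
[class: bird, legs: 2, diet: carnivore] → diet is carnivore, legs = 2 → Positive.

Negative, Negative, Positive, Positive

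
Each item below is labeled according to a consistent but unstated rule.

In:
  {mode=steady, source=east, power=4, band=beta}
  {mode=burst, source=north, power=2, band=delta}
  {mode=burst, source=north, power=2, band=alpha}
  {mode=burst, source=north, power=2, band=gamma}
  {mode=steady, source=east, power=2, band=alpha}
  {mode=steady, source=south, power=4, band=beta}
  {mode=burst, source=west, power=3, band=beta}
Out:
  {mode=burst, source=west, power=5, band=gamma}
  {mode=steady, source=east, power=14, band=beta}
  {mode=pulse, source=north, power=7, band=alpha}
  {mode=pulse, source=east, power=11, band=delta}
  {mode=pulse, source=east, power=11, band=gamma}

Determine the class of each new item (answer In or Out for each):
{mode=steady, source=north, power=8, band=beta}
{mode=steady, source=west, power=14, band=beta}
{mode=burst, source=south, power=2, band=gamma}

All 'In' examples share one property — power ≤ 4 — and every 'Out' example lacks it.
{mode=steady, source=north, power=8, band=beta} — power = 8, hence Out.
{mode=steady, source=west, power=14, band=beta} — power = 14, hence Out.
{mode=burst, source=south, power=2, band=gamma} — power = 2, hence In.

Out, Out, In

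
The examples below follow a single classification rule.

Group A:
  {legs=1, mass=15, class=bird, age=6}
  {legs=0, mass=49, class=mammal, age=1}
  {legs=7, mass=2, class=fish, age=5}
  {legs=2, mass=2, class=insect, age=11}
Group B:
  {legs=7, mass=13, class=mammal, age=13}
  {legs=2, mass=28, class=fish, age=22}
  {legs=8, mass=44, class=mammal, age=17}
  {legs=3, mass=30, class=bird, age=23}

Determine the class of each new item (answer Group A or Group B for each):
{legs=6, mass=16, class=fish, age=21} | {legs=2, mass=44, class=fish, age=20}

The distinguishing property — age ≤ 11 — holds for all the 'Group A' cases and none of the 'Group B' cases.
{legs=6, mass=16, class=fish, age=21}: Group B (age = 21). {legs=2, mass=44, class=fish, age=20}: Group B (age = 20).

Group B, Group B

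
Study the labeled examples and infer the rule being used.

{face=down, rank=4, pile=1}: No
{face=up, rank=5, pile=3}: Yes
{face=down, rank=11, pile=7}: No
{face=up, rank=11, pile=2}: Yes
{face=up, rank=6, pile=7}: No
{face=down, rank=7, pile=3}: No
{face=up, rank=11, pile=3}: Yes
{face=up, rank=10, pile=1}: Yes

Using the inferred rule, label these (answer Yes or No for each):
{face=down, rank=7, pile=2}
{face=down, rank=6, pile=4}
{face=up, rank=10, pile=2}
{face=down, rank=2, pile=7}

Every 'Yes' example satisfies: face is up AND pile ≤ 3. None of the 'No' examples do.
{face=down, rank=7, pile=2} — face is down, pile = 2, hence No.
{face=down, rank=6, pile=4} — face is down, pile = 4, hence No.
{face=up, rank=10, pile=2} — face is up, pile = 2, hence Yes.
{face=down, rank=2, pile=7} — face is down, pile = 7, hence No.

No, No, Yes, No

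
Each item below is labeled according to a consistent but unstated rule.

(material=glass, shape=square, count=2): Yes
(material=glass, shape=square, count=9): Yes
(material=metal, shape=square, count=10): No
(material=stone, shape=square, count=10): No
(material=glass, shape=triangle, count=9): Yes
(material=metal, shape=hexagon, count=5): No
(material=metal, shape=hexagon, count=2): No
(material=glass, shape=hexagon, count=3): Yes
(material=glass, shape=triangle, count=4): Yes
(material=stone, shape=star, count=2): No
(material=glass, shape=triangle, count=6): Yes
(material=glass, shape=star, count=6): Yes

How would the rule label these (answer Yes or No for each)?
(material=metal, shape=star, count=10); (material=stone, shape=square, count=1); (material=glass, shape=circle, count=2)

'Yes' ⟺ material is glass.

No, No, Yes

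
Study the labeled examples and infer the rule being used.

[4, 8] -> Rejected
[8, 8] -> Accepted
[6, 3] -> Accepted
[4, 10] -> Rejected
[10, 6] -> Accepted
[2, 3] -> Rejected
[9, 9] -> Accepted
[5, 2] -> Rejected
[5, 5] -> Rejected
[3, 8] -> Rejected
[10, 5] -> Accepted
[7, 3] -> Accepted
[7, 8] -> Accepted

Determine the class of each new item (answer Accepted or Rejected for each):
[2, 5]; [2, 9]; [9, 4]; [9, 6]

Rejected, Rejected, Accepted, Accepted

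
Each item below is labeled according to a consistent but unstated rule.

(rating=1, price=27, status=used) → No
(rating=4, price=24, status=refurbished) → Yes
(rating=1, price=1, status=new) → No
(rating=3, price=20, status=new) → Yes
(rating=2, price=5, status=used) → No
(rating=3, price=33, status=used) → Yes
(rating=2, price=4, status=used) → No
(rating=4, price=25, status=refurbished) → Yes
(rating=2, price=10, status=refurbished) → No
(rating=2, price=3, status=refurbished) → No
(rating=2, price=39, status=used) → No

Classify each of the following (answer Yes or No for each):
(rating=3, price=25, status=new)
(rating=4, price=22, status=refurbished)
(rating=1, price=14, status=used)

Yes, Yes, No

'Yes' ⟺ rating ≥ 3.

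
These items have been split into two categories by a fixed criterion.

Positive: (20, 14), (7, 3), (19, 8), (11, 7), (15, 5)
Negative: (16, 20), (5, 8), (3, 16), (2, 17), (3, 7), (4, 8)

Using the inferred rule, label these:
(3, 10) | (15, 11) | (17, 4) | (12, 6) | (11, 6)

A rule that fits every label: first > second — true of each 'Positive' example, false of each 'Negative' one.
(3, 10) → 3 < 10 → Negative.
(15, 11) → 15 > 11 → Positive.
(17, 4) → 17 > 4 → Positive.
(12, 6) → 12 > 6 → Positive.
(11, 6) → 11 > 6 → Positive.

Negative, Positive, Positive, Positive, Positive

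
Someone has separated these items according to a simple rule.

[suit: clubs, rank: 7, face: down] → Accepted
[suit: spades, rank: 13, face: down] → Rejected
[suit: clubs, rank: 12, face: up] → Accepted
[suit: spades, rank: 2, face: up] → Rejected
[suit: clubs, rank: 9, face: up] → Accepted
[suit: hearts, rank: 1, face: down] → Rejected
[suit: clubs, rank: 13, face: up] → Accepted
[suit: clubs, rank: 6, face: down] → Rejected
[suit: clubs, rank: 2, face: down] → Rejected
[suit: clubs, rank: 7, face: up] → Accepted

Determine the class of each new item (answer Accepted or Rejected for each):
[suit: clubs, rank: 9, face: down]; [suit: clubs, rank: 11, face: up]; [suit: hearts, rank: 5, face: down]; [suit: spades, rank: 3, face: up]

Rule: suit is clubs AND rank ≥ 7. This holds for each 'Accepted' example and fails for each 'Rejected' one.
[suit: clubs, rank: 9, face: down]: suit is clubs, rank = 9, meets the rule → Accepted.
[suit: clubs, rank: 11, face: up]: suit is clubs, rank = 11, meets the rule → Accepted.
[suit: hearts, rank: 5, face: down]: suit is hearts, rank = 5, does not pass → Rejected.
[suit: spades, rank: 3, face: up]: suit is spades, rank = 3, does not pass → Rejected.

Accepted, Accepted, Rejected, Rejected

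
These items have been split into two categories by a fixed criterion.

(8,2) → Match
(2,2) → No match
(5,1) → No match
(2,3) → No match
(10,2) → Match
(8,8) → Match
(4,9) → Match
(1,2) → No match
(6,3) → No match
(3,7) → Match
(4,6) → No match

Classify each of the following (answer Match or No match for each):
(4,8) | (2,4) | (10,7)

'Match' ⟺ max ≥ 7.
(4,8) — max 8, hence Match.
(2,4) — max 4, hence No match.
(10,7) — max 10, hence Match.

Match, No match, Match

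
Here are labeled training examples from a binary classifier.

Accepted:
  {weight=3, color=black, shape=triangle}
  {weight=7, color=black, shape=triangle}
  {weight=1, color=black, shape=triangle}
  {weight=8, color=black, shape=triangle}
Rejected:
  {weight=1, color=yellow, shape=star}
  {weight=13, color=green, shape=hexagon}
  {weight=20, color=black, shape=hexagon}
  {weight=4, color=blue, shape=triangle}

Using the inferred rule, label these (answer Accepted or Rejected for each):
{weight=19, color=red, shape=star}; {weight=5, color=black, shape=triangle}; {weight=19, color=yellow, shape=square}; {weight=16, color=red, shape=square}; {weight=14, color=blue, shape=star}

One predicate separates the groups cleanly: color is black AND shape is triangle.
{weight=19, color=red, shape=star}: Rejected (color is red, shape is star). {weight=5, color=black, shape=triangle}: Accepted (color is black, shape is triangle). {weight=19, color=yellow, shape=square}: Rejected (color is yellow, shape is square). {weight=16, color=red, shape=square}: Rejected (color is red, shape is square). {weight=14, color=blue, shape=star}: Rejected (color is blue, shape is star).

Rejected, Accepted, Rejected, Rejected, Rejected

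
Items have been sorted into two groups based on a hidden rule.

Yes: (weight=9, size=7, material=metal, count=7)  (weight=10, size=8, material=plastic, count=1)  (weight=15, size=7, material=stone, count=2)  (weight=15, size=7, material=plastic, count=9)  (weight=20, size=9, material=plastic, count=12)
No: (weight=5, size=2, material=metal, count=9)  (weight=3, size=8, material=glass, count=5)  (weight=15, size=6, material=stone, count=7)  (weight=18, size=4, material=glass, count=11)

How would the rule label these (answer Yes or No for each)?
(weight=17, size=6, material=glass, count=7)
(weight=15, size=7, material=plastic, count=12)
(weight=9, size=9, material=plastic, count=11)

No, Yes, Yes

Every 'Yes' example satisfies: size ≥ 7 AND weight ≥ 5. None of the 'No' examples do.
(weight=17, size=6, material=glass, count=7) → size = 6, weight = 17 → No. (weight=15, size=7, material=plastic, count=12) → size = 7, weight = 15 → Yes. (weight=9, size=9, material=plastic, count=11) → size = 9, weight = 9 → Yes.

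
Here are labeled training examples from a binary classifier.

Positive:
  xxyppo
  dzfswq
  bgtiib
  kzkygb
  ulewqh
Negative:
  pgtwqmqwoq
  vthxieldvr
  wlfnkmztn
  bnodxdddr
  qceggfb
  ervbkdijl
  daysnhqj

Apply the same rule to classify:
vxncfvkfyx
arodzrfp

Negative, Negative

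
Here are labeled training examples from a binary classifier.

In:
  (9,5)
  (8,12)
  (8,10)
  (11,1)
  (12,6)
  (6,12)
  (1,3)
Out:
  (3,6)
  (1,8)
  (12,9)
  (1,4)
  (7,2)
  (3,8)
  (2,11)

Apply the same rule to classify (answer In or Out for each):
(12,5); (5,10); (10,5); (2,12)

One predicate separates the groups cleanly: sum is even.
(12,5): Out (12+5 = 17). (5,10): Out (5+10 = 15). (10,5): Out (10+5 = 15). (2,12): In (2+12 = 14).

Out, Out, Out, In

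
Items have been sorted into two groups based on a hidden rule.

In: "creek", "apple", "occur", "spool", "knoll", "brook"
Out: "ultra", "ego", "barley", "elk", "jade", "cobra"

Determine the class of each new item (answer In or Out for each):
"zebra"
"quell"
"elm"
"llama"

The simplest hypothesis consistent with all the labels is: has a double letter.
"zebra" → no doubled letter → Out. "quell" → 'll' doubled → In. "elm" → no doubled letter → Out. "llama" → 'll' doubled → In.

Out, In, Out, In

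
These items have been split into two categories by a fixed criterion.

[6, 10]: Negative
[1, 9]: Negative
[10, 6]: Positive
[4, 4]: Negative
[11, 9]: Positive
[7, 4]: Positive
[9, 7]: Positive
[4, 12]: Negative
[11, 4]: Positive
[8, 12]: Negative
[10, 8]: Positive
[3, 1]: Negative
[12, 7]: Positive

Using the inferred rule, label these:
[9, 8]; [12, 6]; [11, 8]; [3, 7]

Positive, Positive, Positive, Negative

Rule: first > second AND sum ≥ 8. This holds for each 'Positive' example and fails for each 'Negative' one.
[9, 8]: 9 > 8, 9+8 = 17, meets the rule → Positive.
[12, 6]: 12 > 6, 12+6 = 18, meets the rule → Positive.
[11, 8]: 11 > 8, 11+8 = 19, meets the rule → Positive.
[3, 7]: 3 < 7, 3+7 = 10, doesn't match → Negative.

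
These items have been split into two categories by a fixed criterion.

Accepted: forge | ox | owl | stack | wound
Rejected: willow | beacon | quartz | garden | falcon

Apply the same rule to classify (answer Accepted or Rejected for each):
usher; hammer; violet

Accepted, Rejected, Rejected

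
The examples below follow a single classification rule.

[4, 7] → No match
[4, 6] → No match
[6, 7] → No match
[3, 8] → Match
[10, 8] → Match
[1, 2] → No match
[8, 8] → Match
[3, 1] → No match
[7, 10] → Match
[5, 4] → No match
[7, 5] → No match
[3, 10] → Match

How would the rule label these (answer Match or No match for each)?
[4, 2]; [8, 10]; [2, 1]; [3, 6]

No match, Match, No match, No match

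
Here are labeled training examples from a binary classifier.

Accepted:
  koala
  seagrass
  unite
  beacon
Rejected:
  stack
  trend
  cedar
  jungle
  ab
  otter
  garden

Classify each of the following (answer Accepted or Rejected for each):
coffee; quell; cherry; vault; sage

The simplest hypothesis consistent with all the labels is: has ≥ 3 vowels.

Accepted, Rejected, Rejected, Rejected, Rejected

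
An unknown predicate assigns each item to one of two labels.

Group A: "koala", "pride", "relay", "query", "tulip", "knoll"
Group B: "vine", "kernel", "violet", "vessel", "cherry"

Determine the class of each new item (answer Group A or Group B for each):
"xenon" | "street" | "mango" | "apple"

Rule: odd length. This holds for each 'Group A' example and fails for each 'Group B' one.
"xenon" — length 5, hence Group A.
"street" — length 6, hence Group B.
"mango" — length 5, hence Group A.
"apple" — length 5, hence Group A.

Group A, Group B, Group A, Group A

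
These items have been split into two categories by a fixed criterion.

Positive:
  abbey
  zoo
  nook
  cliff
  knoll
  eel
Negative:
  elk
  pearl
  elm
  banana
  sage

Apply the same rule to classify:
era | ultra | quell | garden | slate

Negative, Negative, Positive, Negative, Negative

All 'Positive' examples share one property — has a double letter — and every 'Negative' example lacks it.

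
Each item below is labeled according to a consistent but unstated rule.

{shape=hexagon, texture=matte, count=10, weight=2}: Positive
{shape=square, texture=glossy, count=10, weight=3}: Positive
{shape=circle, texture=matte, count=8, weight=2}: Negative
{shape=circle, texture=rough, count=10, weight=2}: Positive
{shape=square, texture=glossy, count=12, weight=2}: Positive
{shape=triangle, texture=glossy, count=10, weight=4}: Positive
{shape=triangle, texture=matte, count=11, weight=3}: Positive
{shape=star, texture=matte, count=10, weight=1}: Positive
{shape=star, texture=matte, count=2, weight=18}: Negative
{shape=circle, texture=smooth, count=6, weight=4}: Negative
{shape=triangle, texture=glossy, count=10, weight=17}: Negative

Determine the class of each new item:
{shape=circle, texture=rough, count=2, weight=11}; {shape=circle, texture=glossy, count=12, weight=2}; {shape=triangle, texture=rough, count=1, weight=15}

Negative, Positive, Negative

The classifier is using: count ≥ 10 AND weight ≤ 4.
{shape=circle, texture=rough, count=2, weight=11}: count = 2, weight = 11 — doesn't match, so Negative.
{shape=circle, texture=glossy, count=12, weight=2}: count = 12, weight = 2 — has this property, so Positive.
{shape=triangle, texture=rough, count=1, weight=15}: count = 1, weight = 15 — doesn't match, so Negative.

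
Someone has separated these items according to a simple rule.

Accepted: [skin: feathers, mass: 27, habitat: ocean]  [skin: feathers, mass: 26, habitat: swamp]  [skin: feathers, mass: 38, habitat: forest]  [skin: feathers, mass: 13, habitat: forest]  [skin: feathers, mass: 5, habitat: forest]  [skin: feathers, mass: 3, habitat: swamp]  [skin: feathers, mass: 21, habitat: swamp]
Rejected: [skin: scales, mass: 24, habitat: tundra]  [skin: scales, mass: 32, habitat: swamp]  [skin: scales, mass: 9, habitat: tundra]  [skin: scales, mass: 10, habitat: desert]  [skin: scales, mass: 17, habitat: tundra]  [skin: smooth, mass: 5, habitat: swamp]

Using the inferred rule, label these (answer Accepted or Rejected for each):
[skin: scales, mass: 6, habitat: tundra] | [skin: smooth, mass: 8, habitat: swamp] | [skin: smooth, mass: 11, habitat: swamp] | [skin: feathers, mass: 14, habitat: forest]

Rejected, Rejected, Rejected, Accepted

The distinguishing property — skin is feathers — holds for all the 'Accepted' cases and none of the 'Rejected' cases.
[skin: scales, mass: 6, habitat: tundra] → skin is scales → Rejected. [skin: smooth, mass: 8, habitat: swamp] → skin is smooth → Rejected. [skin: smooth, mass: 11, habitat: swamp] → skin is smooth → Rejected. [skin: feathers, mass: 14, habitat: forest] → skin is feathers → Accepted.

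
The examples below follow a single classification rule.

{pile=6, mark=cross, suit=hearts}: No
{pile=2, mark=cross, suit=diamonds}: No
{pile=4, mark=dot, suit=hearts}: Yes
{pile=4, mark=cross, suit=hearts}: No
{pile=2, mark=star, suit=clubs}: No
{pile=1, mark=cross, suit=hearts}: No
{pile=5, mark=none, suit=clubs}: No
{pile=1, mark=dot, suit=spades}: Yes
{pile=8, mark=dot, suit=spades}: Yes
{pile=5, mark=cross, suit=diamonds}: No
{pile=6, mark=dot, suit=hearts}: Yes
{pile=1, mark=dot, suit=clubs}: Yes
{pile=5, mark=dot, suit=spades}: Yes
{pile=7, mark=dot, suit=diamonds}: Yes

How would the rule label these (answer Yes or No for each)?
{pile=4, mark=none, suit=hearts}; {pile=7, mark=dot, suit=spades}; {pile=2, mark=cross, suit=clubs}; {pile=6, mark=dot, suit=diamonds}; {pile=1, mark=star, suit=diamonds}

No, Yes, No, Yes, No

Looking at the examples, the only property every 'Yes' case has and every 'No' case lacks is: mark is dot.
{pile=4, mark=none, suit=hearts}: No (mark is none).
{pile=7, mark=dot, suit=spades}: Yes (mark is dot).
{pile=2, mark=cross, suit=clubs}: No (mark is cross).
{pile=6, mark=dot, suit=diamonds}: Yes (mark is dot).
{pile=1, mark=star, suit=diamonds}: No (mark is star).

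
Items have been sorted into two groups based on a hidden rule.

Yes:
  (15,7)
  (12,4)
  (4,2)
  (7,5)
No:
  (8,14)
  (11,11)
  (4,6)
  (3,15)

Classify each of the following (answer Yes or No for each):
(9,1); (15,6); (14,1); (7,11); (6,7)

Rule: first > second. This holds for each 'Yes' example and fails for each 'No' one.
Yes: (9,1), since 9 > 1. Yes: (15,6), since 15 > 6. Yes: (14,1), since 14 > 1. No: (7,11), since 7 < 11. No: (6,7), since 6 < 7.

Yes, Yes, Yes, No, No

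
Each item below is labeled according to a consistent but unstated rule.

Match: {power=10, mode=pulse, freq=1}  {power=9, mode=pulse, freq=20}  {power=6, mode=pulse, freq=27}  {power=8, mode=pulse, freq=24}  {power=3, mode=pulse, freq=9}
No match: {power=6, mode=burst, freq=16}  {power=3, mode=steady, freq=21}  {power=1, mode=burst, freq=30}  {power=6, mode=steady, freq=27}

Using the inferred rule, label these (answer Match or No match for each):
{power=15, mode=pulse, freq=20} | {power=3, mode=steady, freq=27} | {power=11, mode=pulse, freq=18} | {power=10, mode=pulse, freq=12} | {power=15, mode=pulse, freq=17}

The distinguishing property — mode is pulse — holds for all the 'Match' cases and none of the 'No match' cases.

Match, No match, Match, Match, Match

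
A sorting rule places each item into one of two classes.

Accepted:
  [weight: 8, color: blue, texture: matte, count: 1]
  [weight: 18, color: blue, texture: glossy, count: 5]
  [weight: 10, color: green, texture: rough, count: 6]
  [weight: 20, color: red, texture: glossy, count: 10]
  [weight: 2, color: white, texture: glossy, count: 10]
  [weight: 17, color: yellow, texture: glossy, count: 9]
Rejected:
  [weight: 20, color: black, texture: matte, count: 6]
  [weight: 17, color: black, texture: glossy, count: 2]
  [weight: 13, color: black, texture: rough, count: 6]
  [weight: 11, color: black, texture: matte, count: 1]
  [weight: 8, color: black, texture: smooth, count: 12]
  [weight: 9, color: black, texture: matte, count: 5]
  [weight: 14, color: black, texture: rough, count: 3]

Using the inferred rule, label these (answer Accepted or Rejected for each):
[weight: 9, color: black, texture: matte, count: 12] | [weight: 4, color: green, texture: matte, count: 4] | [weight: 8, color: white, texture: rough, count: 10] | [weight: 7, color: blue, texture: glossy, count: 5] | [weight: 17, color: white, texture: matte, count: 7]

Rejected, Accepted, Accepted, Accepted, Accepted

'Accepted' ⟺ color is not black.
Rejected: [weight: 9, color: black, texture: matte, count: 12], since color is black. Accepted: [weight: 4, color: green, texture: matte, count: 4], since color is green. Accepted: [weight: 8, color: white, texture: rough, count: 10], since color is white. Accepted: [weight: 7, color: blue, texture: glossy, count: 5], since color is blue. Accepted: [weight: 17, color: white, texture: matte, count: 7], since color is white.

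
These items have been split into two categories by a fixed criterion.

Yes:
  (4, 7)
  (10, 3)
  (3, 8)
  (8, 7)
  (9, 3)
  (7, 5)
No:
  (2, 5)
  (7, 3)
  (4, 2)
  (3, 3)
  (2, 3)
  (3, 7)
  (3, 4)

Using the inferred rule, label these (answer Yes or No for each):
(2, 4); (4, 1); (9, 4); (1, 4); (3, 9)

All 'Yes' examples share one property — sum ≥ 11 — and every 'No' example lacks it.

No, No, Yes, No, Yes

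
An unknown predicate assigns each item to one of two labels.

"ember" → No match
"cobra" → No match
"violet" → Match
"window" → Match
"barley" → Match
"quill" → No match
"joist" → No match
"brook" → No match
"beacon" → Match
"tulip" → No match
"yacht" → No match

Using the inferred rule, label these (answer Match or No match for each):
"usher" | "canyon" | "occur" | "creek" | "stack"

No match, Match, No match, No match, No match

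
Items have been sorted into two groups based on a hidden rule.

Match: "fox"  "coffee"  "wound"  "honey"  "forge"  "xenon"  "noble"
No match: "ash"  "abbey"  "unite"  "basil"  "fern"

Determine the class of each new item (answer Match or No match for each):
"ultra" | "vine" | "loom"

No match, No match, Match

One predicate separates the groups cleanly: contains 'o'.
"ultra": no 'o' — does not pass, so No match.
"vine": no 'o' — does not pass, so No match.
"loom": has 'o' — checks out, so Match.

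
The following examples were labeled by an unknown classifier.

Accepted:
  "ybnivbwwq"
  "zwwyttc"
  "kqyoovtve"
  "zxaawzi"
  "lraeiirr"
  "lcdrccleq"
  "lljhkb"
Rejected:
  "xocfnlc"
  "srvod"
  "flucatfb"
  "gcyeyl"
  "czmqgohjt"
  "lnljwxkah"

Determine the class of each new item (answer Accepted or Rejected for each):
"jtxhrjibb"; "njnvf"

One predicate separates the groups cleanly: has a double letter.
"jtxhrjibb": 'bb' doubled, matches → Accepted.
"njnvf": no doubled letter, does not satisfy this → Rejected.

Accepted, Rejected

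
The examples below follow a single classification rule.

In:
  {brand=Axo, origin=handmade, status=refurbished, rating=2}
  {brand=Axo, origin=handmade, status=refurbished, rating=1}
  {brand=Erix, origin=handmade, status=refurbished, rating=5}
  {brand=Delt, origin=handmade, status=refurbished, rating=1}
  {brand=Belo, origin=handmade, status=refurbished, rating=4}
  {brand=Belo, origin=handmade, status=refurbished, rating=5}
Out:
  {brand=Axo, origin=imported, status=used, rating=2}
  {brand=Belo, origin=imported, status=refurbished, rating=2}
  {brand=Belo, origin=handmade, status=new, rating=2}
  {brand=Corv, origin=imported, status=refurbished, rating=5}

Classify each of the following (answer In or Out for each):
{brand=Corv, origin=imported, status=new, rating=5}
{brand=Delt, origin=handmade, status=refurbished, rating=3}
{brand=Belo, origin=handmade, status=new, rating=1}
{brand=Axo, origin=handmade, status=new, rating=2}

Out, In, Out, Out

The pattern is that an item is 'In' exactly when: status is refurbished AND origin is handmade.
{brand=Corv, origin=imported, status=new, rating=5}: status is new, origin is imported — does not satisfy this, so Out. {brand=Delt, origin=handmade, status=refurbished, rating=3}: status is refurbished, origin is handmade — checks out, so In. {brand=Belo, origin=handmade, status=new, rating=1}: status is new, origin is handmade — does not satisfy this, so Out. {brand=Axo, origin=handmade, status=new, rating=2}: status is new, origin is handmade — does not satisfy this, so Out.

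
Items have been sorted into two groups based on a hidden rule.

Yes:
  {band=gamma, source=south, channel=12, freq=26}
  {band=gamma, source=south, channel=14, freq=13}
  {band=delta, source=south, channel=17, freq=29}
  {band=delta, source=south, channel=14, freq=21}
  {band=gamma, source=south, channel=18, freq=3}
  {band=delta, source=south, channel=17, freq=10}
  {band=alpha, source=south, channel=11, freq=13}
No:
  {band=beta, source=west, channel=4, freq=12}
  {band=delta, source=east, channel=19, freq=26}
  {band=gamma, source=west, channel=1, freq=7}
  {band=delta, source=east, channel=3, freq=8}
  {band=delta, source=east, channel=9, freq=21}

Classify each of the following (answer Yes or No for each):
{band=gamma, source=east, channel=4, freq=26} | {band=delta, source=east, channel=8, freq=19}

No, No

A rule that fits every label: source is south — true of each 'Yes' example, false of each 'No' one.
{band=gamma, source=east, channel=4, freq=26}: source is east — doesn't qualify, so No.
{band=delta, source=east, channel=8, freq=19}: source is east — doesn't qualify, so No.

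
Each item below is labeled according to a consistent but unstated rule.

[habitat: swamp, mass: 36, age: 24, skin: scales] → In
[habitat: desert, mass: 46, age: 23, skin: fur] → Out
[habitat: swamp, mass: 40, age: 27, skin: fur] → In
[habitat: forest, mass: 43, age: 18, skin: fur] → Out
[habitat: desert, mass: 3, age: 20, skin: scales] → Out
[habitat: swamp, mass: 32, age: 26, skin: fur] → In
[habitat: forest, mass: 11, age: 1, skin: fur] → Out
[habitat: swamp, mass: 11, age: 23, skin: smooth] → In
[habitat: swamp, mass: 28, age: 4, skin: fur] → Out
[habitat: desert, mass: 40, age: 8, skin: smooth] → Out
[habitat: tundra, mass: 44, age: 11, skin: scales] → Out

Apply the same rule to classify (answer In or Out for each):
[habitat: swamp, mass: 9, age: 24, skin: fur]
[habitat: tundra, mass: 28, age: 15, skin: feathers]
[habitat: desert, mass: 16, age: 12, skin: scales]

In, Out, Out

The pattern is that an item is 'In' exactly when: habitat is swamp AND age ≥ 8.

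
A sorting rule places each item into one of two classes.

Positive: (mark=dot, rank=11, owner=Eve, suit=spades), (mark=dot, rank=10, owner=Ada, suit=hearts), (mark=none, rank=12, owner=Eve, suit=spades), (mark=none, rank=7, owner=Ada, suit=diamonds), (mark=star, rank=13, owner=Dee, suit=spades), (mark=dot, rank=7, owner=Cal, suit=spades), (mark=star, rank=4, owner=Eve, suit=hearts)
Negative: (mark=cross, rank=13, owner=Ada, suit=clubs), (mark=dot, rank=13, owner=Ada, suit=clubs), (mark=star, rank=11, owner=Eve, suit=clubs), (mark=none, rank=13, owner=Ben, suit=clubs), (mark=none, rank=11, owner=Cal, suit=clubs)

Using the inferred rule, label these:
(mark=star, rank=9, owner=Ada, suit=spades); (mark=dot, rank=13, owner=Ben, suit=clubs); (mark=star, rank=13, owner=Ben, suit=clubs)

All 'Positive' examples share one property — suit is not clubs — and every 'Negative' example lacks it.
Positive: (mark=star, rank=9, owner=Ada, suit=spades), since suit is spades. Negative: (mark=dot, rank=13, owner=Ben, suit=clubs), since suit is clubs. Negative: (mark=star, rank=13, owner=Ben, suit=clubs), since suit is clubs.

Positive, Negative, Negative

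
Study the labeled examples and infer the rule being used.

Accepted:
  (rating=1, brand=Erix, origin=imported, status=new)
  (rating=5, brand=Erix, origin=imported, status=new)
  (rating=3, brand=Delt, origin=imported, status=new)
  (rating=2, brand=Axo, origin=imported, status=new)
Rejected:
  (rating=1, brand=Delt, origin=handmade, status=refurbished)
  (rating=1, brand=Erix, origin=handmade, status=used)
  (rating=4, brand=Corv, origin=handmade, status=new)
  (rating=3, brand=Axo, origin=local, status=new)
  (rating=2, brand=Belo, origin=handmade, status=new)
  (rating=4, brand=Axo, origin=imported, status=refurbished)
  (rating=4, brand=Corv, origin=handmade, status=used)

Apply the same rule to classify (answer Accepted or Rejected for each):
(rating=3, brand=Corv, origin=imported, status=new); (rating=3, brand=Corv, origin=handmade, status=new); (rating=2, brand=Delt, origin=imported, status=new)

Accepted, Rejected, Accepted

One predicate separates the groups cleanly: status is new AND origin is imported.
(rating=3, brand=Corv, origin=imported, status=new): status is new, origin is imported, checks out → Accepted. (rating=3, brand=Corv, origin=handmade, status=new): status is new, origin is handmade, doesn't qualify → Rejected. (rating=2, brand=Delt, origin=imported, status=new): status is new, origin is imported, checks out → Accepted.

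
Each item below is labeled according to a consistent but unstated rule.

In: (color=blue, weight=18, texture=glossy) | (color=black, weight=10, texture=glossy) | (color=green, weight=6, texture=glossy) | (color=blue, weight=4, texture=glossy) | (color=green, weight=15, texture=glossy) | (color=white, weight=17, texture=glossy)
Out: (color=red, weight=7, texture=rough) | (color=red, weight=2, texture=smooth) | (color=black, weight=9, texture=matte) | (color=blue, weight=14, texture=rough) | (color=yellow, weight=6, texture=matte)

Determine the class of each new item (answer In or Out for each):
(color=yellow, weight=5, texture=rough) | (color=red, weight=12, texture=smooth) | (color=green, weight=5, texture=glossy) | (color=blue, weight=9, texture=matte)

Rule: texture is glossy. This holds for each 'In' example and fails for each 'Out' one.

Out, Out, In, Out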